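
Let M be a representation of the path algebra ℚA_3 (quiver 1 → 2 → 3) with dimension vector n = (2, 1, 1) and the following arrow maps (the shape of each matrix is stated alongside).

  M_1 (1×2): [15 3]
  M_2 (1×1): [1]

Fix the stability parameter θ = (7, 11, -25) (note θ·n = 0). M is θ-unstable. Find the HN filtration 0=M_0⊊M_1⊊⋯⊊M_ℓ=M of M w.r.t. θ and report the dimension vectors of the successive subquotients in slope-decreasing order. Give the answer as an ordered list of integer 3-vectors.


Interval decomposition of M: I[1,1], I[1,3].
HN type (ℓ=2): μ^(1)=7; μ^(2)=-7/3

((1, 0, 0); (1, 1, 1))


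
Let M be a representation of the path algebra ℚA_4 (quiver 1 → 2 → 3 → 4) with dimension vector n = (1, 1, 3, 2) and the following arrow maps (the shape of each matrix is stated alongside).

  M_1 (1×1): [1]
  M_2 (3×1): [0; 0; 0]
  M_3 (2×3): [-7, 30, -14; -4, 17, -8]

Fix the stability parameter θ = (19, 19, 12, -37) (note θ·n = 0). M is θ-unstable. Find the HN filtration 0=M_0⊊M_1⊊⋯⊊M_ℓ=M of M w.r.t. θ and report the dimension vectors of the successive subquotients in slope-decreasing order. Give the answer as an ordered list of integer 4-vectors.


Barcode: M ≅ I[1,2], I[3,3], I[3,4]^2. HN layers by μ_θ (3 steps, strictly decreasing):
  μ^(1)=19; μ^(2)=12; μ^(3)=-25/2

((1, 1, 0, 0); (0, 0, 1, 0); (0, 0, 2, 2))


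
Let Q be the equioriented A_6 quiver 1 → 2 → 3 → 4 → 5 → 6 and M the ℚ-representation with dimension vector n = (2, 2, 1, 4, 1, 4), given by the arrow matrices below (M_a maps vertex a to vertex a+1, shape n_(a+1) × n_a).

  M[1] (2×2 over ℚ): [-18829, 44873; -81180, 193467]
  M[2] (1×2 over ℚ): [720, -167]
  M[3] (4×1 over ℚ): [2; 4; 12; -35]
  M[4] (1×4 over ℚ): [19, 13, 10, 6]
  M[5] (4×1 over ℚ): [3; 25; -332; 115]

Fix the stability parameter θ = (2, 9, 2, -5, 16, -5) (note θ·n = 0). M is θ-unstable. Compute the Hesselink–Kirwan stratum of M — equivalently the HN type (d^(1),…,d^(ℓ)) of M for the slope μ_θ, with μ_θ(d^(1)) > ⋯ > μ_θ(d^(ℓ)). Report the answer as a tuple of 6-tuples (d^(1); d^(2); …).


Interval decomposition of M: I[1,2], I[1,4], I[4,4]^2, I[4,6], I[6,6]^3.
HN type (ℓ=4): μ^(1)=9; μ^(2)=11/2; μ^(3)=2; μ^(4)=-5

((0, 1, 0, 0, 0, 0); (0, 0, 0, 0, 1, 1); (2, 1, 1, 1, 0, 0); (0, 0, 0, 3, 0, 3))


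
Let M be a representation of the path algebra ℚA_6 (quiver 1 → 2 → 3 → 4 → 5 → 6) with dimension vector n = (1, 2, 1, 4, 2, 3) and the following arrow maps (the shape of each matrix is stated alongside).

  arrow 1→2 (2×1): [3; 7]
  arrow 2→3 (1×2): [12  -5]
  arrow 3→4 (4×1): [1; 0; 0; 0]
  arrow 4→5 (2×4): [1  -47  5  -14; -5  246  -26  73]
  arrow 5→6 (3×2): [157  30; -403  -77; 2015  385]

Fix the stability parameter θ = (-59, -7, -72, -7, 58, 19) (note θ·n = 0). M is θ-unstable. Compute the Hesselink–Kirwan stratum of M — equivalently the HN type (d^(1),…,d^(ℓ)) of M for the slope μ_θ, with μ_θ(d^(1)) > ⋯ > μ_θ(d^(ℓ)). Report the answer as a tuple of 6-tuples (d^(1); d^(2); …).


Interval decomposition of M: I[1,6], I[2,2], I[4,4]^2, I[4,6], I[6,6].
HN type (ℓ=5): μ^(1)=77/2; μ^(2)=19; μ^(3)=-7; μ^(4)=-79/2; μ^(5)=-59

((0, 0, 0, 0, 2, 2); (0, 0, 0, 0, 0, 1); (0, 1, 0, 4, 0, 0); (0, 1, 1, 0, 0, 0); (1, 0, 0, 0, 0, 0))


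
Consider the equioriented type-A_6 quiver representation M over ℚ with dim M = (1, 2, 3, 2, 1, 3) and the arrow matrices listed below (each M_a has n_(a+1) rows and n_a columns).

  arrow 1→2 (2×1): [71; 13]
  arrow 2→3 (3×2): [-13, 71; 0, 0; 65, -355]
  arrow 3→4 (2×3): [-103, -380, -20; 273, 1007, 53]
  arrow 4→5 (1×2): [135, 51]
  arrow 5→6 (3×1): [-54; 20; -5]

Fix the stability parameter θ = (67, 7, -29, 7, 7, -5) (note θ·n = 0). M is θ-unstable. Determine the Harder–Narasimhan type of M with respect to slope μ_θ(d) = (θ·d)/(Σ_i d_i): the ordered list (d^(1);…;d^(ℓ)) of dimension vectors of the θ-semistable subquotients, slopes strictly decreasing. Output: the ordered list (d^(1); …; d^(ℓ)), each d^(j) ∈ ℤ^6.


Via rank(M_{q-1}∘⋯∘M_p): M ≅ I[1,2], I[2,6], I[3,3], I[3,4], I[6,6]^2.
μ_θ-semistable layers: μ^(1)=37; μ^(2)=7; μ^(3)=3; μ^(4)=-5; μ^(5)=-11; μ^(6)=-29

((1, 1, 0, 0, 0, 0); (0, 0, 0, 1, 0, 0); (0, 0, 0, 1, 1, 1); (0, 0, 0, 0, 0, 2); (0, 1, 1, 0, 0, 0); (0, 0, 2, 0, 0, 0))


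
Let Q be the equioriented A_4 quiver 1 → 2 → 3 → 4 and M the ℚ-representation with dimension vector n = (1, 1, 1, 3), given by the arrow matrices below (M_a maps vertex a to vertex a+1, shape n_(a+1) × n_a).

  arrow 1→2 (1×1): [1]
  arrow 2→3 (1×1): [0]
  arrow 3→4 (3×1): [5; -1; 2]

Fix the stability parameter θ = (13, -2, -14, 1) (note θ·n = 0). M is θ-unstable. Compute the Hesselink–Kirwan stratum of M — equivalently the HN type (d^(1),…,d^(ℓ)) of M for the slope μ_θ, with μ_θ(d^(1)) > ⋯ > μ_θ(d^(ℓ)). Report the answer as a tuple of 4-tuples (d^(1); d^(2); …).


Barcode: M ≅ I[1,2], I[3,4], I[4,4]^2. HN layers by μ_θ (3 steps, strictly decreasing):
  μ^(1)=11/2; μ^(2)=1; μ^(3)=-14

((1, 1, 0, 0); (0, 0, 0, 3); (0, 0, 1, 0))


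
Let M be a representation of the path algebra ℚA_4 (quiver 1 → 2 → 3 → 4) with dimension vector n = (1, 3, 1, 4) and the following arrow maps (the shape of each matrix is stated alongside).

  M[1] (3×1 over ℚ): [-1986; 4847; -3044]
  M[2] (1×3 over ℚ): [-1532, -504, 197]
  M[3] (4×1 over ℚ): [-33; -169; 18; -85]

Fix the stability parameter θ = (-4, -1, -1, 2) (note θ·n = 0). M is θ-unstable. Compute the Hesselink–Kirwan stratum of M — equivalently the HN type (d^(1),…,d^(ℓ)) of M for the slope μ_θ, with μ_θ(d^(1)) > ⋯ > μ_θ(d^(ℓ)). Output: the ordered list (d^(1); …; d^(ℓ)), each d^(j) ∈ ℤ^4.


Barcode: M ≅ I[1,4], I[2,2]^2, I[4,4]^3. HN layers by μ_θ (3 steps, strictly decreasing):
  μ^(1)=2; μ^(2)=-1; μ^(3)=-4

((0, 0, 0, 4); (0, 3, 1, 0); (1, 0, 0, 0))


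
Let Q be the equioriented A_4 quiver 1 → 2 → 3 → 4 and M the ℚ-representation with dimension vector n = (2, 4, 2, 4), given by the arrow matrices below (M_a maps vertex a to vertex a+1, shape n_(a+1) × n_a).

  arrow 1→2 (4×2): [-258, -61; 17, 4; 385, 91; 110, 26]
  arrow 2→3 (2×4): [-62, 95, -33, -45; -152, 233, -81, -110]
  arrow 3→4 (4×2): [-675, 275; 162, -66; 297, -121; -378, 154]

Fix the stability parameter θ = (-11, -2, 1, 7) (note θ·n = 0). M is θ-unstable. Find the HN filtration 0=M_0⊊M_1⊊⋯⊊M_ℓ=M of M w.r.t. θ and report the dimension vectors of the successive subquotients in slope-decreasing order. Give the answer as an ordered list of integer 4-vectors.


Interval decomposition of M: I[1,2], I[1,3], I[2,2], I[2,4], I[4,4]^3.
HN type (ℓ=4): μ^(1)=7; μ^(2)=1; μ^(3)=-2; μ^(4)=-11

((0, 0, 0, 4); (0, 0, 2, 0); (0, 4, 0, 0); (2, 0, 0, 0))


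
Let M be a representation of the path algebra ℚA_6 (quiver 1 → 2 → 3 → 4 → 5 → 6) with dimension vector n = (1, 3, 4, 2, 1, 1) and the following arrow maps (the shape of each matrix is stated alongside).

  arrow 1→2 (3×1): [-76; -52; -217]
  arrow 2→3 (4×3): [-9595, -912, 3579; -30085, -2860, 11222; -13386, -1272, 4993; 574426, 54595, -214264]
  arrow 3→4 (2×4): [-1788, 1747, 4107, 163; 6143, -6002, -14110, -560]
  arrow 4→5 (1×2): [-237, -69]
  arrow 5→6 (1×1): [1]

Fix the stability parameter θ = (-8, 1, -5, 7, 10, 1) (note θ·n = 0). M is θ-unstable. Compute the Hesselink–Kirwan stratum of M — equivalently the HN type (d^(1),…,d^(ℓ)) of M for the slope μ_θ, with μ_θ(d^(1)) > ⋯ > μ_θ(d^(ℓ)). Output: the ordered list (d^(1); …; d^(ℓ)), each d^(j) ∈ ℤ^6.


Barcode: M ≅ I[1,4], I[2,3], I[2,6], I[3,3]. HN layers by μ_θ (5 steps, strictly decreasing):
  μ^(1)=7; μ^(2)=6; μ^(3)=-2; μ^(4)=-5; μ^(5)=-8

((0, 0, 0, 1, 0, 0); (0, 0, 0, 1, 1, 1); (0, 3, 3, 0, 0, 0); (0, 0, 1, 0, 0, 0); (1, 0, 0, 0, 0, 0))


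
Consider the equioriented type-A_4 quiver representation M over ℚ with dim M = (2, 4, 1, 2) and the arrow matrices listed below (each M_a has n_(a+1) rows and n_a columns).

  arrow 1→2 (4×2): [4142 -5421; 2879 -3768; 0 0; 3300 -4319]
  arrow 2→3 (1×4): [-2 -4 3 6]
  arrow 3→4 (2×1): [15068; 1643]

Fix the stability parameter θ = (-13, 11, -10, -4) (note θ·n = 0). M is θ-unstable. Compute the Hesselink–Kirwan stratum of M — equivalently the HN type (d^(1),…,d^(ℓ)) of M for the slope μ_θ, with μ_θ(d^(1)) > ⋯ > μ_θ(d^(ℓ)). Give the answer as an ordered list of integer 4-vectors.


Barcode: M ≅ I[1,2]^2, I[2,2], I[2,4], I[4,4]. HN layers by μ_θ (4 steps, strictly decreasing):
  μ^(1)=11; μ^(2)=-1; μ^(3)=-4; μ^(4)=-13

((0, 3, 0, 0); (0, 1, 1, 1); (0, 0, 0, 1); (2, 0, 0, 0))


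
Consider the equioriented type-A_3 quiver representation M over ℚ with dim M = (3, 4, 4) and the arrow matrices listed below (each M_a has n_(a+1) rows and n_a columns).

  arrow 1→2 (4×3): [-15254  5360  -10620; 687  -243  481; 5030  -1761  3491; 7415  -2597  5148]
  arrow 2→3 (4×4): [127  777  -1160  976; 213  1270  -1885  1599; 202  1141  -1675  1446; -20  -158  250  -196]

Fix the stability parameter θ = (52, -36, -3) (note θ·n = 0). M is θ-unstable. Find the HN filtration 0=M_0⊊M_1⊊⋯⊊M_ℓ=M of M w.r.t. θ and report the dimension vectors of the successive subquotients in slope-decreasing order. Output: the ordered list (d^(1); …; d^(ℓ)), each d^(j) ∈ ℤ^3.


Via rank(M_{q-1}∘⋯∘M_p): M ≅ I[1,3]^3, I[2,2], I[3,3].
μ_θ-semistable layers: μ^(1)=13/3; μ^(2)=-3; μ^(3)=-36

((3, 3, 3); (0, 0, 1); (0, 1, 0))


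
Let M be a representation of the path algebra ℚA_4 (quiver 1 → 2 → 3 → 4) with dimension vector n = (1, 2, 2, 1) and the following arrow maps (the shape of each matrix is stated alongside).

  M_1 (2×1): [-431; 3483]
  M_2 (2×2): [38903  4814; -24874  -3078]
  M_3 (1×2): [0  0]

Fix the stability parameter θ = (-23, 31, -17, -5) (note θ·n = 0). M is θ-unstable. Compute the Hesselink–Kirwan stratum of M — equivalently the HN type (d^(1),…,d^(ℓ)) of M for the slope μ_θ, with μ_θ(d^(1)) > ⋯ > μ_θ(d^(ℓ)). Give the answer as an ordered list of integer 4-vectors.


Interval decomposition of M: I[1,3], I[2,3], I[4,4].
HN type (ℓ=3): μ^(1)=7; μ^(2)=-5; μ^(3)=-23

((0, 2, 2, 0); (0, 0, 0, 1); (1, 0, 0, 0))


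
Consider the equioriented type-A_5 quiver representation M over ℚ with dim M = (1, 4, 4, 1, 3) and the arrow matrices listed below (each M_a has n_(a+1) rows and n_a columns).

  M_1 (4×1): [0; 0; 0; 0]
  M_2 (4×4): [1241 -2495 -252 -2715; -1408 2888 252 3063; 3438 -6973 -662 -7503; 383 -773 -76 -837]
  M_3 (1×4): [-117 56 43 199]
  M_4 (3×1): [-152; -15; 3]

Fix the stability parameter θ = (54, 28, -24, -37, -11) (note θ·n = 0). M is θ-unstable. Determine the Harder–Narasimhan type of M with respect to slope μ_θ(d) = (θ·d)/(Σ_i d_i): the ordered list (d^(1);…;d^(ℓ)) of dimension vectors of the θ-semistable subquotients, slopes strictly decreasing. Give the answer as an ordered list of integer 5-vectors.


Interval decomposition of M: I[1,1], I[2,2], I[2,3]^2, I[2,5], I[3,3], I[5,5]^2.
HN type (ℓ=5): μ^(1)=54; μ^(2)=28; μ^(3)=2; μ^(4)=-11; μ^(5)=-24

((1, 0, 0, 0, 0); (0, 1, 0, 0, 0); (0, 2, 2, 0, 0); (0, 1, 1, 1, 3); (0, 0, 1, 0, 0))


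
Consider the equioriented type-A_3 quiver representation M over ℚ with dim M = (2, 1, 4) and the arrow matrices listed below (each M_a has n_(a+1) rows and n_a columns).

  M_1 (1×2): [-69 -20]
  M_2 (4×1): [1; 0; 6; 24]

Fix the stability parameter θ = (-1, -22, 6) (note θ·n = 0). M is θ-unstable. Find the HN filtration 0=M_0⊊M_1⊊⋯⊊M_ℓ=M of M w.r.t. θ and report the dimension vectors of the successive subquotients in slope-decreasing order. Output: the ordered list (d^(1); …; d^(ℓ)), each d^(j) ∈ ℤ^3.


Via rank(M_{q-1}∘⋯∘M_p): M ≅ I[1,1], I[1,3], I[3,3]^3.
μ_θ-semistable layers: μ^(1)=6; μ^(2)=-1; μ^(3)=-23/2

((0, 0, 4); (1, 0, 0); (1, 1, 0))


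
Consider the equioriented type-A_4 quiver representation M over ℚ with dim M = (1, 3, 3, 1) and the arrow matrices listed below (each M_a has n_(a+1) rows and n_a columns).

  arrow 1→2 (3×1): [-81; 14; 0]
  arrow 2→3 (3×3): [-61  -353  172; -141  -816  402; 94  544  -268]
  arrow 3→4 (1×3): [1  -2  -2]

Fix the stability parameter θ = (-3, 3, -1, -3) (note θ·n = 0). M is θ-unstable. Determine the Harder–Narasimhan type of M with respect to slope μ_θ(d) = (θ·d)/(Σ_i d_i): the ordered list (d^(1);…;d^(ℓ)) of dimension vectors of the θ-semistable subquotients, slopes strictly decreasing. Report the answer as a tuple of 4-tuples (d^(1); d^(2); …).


Interval decomposition of M: I[1,4], I[2,2], I[2,3], I[3,3].
HN type (ℓ=5): μ^(1)=3; μ^(2)=1; μ^(3)=-1/3; μ^(4)=-1; μ^(5)=-3

((0, 1, 0, 0); (0, 1, 1, 0); (0, 1, 1, 1); (0, 0, 1, 0); (1, 0, 0, 0))


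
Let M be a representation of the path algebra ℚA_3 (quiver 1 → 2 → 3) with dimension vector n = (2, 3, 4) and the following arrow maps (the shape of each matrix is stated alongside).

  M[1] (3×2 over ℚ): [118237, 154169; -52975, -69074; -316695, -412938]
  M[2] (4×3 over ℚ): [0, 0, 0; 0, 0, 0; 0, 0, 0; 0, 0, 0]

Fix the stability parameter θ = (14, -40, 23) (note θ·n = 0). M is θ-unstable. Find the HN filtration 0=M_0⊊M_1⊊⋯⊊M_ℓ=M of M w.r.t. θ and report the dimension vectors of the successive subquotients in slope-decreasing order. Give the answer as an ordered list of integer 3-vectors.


Interval decomposition of M: I[1,2]^2, I[2,2], I[3,3]^4.
HN type (ℓ=3): μ^(1)=23; μ^(2)=-13; μ^(3)=-40

((0, 0, 4); (2, 2, 0); (0, 1, 0))


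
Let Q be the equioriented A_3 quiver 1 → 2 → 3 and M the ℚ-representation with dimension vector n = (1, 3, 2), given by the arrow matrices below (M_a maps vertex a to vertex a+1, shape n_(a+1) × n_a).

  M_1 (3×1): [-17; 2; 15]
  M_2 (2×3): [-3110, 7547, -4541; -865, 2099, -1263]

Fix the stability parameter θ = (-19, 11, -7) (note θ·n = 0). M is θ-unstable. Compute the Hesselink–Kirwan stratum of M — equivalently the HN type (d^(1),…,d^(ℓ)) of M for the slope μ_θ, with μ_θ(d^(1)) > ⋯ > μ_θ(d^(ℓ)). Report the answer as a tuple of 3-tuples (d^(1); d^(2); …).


Interval decomposition of M: I[1,3], I[2,2], I[2,3].
HN type (ℓ=3): μ^(1)=11; μ^(2)=2; μ^(3)=-19

((0, 1, 0); (0, 2, 2); (1, 0, 0))


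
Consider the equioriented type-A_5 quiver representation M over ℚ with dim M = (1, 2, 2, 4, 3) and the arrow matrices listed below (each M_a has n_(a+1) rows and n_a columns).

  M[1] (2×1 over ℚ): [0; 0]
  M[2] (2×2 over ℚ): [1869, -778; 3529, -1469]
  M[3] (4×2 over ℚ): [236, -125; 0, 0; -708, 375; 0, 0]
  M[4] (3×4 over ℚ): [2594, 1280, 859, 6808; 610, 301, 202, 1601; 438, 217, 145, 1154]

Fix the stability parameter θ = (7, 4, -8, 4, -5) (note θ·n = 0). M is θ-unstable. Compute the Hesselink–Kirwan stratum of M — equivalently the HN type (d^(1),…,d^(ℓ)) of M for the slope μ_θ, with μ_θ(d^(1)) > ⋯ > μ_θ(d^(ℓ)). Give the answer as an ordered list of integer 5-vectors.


Barcode: M ≅ I[1,1], I[2,3], I[2,5], I[4,4], I[4,5]^2. HN layers by μ_θ (4 steps, strictly decreasing):
  μ^(1)=7; μ^(2)=4; μ^(3)=-1/2; μ^(4)=-2

((1, 0, 0, 0, 0); (0, 0, 0, 1, 0); (0, 0, 0, 3, 3); (0, 2, 2, 0, 0))


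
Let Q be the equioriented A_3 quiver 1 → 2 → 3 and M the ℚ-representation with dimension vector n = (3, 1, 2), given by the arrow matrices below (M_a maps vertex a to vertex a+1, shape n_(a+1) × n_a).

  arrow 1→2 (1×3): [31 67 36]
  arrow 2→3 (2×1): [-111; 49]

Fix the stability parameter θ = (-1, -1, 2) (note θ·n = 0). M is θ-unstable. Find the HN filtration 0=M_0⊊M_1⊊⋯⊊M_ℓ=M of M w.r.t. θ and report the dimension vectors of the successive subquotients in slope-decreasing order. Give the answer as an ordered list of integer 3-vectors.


Barcode: M ≅ I[1,1]^2, I[1,3], I[3,3]. HN layers by μ_θ (2 steps, strictly decreasing):
  μ^(1)=2; μ^(2)=-1

((0, 0, 2); (3, 1, 0))


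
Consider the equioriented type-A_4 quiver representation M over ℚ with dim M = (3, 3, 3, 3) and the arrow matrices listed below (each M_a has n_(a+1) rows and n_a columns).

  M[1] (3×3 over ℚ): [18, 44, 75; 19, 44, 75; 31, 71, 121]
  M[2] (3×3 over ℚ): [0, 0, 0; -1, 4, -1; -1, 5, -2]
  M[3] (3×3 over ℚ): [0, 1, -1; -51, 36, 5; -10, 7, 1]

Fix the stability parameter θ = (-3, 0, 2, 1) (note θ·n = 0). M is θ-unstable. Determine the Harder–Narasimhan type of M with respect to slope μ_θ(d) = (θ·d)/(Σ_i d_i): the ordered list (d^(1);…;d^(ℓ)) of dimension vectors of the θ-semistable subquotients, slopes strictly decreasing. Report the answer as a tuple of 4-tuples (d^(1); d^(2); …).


Barcode: M ≅ I[1,2], I[1,4]^2, I[3,4]. HN layers by μ_θ (3 steps, strictly decreasing):
  μ^(1)=3/2; μ^(2)=0; μ^(3)=-3

((0, 0, 3, 3); (0, 3, 0, 0); (3, 0, 0, 0))


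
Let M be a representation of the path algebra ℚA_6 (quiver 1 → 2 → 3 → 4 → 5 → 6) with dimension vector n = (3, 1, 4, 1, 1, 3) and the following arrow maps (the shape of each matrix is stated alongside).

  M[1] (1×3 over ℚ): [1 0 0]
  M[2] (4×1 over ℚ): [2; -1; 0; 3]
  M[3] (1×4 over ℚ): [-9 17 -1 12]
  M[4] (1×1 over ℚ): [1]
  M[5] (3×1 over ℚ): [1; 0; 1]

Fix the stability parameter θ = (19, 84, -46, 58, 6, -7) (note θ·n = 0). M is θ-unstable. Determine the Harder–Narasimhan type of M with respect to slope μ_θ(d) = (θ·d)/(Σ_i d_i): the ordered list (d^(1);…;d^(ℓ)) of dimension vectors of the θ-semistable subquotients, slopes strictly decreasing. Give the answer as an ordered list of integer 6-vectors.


Barcode: M ≅ I[1,1]^2, I[1,6], I[3,3]^3, I[6,6]^2. HN layers by μ_θ (3 steps, strictly decreasing):
  μ^(1)=19; μ^(2)=-7; μ^(3)=-46

((3, 1, 1, 1, 1, 1); (0, 0, 0, 0, 0, 2); (0, 0, 3, 0, 0, 0))


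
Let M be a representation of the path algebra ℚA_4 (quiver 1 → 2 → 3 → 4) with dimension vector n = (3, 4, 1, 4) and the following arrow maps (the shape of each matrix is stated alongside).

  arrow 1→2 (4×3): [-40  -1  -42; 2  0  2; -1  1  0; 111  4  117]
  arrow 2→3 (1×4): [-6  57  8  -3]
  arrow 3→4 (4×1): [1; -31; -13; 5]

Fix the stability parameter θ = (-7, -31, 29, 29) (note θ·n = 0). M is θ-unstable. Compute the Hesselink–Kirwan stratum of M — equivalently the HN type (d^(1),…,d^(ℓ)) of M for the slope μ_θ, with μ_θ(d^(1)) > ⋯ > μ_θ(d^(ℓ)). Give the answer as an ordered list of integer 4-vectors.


Via rank(M_{q-1}∘⋯∘M_p): M ≅ I[1,2]^2, I[1,4], I[2,2], I[4,4]^3.
μ_θ-semistable layers: μ^(1)=29; μ^(2)=-19; μ^(3)=-31

((0, 0, 1, 4); (3, 3, 0, 0); (0, 1, 0, 0))


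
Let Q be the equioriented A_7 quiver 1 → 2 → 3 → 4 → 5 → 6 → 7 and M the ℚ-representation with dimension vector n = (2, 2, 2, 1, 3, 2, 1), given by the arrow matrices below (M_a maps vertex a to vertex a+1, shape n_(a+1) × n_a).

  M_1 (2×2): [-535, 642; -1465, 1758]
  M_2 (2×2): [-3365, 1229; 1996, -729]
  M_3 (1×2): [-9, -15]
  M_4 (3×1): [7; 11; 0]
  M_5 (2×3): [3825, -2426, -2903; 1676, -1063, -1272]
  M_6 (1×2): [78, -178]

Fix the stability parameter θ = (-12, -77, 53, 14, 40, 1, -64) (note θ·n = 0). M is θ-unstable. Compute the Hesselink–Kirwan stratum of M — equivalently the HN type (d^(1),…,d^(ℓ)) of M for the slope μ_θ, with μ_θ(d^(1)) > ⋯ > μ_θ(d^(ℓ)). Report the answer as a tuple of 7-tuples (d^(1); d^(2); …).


Interval decomposition of M: I[1,1], I[1,6], I[2,3], I[5,5], I[5,7].
HN type (ℓ=7): μ^(1)=53; μ^(2)=40; μ^(3)=27; μ^(4)=-23/3; μ^(5)=-12; μ^(6)=-89/2; μ^(7)=-77

((0, 0, 1, 0, 0, 0, 0); (0, 0, 0, 0, 1, 0, 0); (0, 0, 1, 1, 1, 1, 0); (0, 0, 0, 0, 1, 1, 1); (1, 0, 0, 0, 0, 0, 0); (1, 1, 0, 0, 0, 0, 0); (0, 1, 0, 0, 0, 0, 0))


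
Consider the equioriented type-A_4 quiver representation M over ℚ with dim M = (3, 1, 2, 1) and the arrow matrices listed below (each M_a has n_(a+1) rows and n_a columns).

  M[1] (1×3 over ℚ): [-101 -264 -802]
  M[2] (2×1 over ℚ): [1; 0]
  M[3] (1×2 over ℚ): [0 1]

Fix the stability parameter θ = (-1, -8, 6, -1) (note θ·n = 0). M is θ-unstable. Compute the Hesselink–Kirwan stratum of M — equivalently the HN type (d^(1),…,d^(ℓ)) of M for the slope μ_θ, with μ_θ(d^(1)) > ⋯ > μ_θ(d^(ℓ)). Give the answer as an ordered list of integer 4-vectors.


Via rank(M_{q-1}∘⋯∘M_p): M ≅ I[1,1]^2, I[1,3], I[3,4].
μ_θ-semistable layers: μ^(1)=6; μ^(2)=5/2; μ^(3)=-1; μ^(4)=-9/2

((0, 0, 1, 0); (0, 0, 1, 1); (2, 0, 0, 0); (1, 1, 0, 0))


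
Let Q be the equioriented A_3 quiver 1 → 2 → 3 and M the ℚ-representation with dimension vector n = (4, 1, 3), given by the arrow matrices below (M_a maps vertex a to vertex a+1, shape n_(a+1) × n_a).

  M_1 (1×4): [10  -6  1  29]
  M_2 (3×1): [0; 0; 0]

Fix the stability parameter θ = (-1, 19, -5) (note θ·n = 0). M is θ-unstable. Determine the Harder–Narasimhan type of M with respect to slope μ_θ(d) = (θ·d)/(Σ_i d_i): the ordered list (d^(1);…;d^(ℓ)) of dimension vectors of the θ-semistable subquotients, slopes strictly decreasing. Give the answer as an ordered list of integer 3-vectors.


Via rank(M_{q-1}∘⋯∘M_p): M ≅ I[1,1]^3, I[1,2], I[3,3]^3.
μ_θ-semistable layers: μ^(1)=19; μ^(2)=-1; μ^(3)=-5

((0, 1, 0); (4, 0, 0); (0, 0, 3))


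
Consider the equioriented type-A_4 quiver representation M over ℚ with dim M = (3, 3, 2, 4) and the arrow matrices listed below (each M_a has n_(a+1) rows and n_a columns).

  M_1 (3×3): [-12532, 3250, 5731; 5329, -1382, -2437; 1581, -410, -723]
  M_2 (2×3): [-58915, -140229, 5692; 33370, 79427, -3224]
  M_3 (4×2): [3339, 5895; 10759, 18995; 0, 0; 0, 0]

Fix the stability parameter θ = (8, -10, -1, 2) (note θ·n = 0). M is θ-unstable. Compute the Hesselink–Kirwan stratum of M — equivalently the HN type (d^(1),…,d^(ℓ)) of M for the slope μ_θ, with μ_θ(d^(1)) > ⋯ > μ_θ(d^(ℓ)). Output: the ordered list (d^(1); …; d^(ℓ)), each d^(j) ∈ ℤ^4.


Barcode: M ≅ I[1,1], I[1,3], I[1,4], I[2,2], I[4,4]^3. HN layers by μ_θ (4 steps, strictly decreasing):
  μ^(1)=8; μ^(2)=2; μ^(3)=-1; μ^(4)=-10

((1, 0, 0, 0); (0, 0, 0, 4); (2, 2, 2, 0); (0, 1, 0, 0))


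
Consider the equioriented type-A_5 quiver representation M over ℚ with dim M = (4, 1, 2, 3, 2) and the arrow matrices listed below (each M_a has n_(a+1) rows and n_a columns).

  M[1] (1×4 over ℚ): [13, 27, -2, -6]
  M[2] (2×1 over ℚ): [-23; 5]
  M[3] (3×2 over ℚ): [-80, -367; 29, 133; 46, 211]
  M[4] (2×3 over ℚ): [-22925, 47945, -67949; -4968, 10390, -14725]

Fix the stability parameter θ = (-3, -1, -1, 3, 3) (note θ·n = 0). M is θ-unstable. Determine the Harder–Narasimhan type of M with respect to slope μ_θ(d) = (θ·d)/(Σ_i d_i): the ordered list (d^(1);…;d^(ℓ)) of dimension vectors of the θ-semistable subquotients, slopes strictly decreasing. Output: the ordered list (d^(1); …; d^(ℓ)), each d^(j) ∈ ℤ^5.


Interval decomposition of M: I[1,1]^3, I[1,5], I[3,5], I[4,4].
HN type (ℓ=3): μ^(1)=3; μ^(2)=-1; μ^(3)=-3

((0, 0, 0, 3, 2); (0, 1, 2, 0, 0); (4, 0, 0, 0, 0))


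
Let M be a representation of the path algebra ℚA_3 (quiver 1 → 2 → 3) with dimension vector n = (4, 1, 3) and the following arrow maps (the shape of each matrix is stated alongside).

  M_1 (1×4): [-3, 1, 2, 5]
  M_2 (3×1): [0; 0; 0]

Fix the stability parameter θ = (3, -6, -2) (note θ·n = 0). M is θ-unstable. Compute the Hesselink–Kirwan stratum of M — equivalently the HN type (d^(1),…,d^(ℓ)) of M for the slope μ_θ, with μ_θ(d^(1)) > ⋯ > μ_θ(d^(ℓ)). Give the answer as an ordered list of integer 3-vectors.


Barcode: M ≅ I[1,1]^3, I[1,2], I[3,3]^3. HN layers by μ_θ (3 steps, strictly decreasing):
  μ^(1)=3; μ^(2)=-3/2; μ^(3)=-2

((3, 0, 0); (1, 1, 0); (0, 0, 3))


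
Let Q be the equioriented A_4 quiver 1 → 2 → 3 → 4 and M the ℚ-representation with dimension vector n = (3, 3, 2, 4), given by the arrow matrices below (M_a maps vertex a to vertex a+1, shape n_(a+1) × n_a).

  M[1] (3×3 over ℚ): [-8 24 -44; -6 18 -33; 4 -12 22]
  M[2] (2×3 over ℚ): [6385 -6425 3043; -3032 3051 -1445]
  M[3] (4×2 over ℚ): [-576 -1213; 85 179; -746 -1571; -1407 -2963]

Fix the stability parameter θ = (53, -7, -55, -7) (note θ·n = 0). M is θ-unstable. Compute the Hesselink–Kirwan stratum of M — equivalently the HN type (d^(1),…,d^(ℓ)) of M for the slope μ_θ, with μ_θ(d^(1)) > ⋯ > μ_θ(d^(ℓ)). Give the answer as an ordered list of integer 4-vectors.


Interval decomposition of M: I[1,1]^2, I[1,4], I[2,2], I[2,4], I[4,4]^2.
HN type (ℓ=4): μ^(1)=53; μ^(2)=-4; μ^(3)=-7; μ^(4)=-31

((2, 0, 0, 0); (1, 1, 1, 1); (0, 1, 0, 3); (0, 1, 1, 0))


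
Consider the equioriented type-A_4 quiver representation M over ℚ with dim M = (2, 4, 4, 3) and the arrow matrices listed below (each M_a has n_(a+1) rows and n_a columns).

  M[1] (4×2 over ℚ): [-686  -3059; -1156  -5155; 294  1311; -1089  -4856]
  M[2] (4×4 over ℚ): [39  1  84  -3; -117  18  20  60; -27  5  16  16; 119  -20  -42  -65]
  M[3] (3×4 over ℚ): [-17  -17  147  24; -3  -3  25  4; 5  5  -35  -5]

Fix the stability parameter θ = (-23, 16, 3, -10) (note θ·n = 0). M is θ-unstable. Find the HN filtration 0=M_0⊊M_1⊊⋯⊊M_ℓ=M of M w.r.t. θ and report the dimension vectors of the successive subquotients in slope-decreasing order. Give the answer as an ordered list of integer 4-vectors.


Barcode: M ≅ I[1,4]^2, I[2,3]^2, I[4,4]. HN layers by μ_θ (4 steps, strictly decreasing):
  μ^(1)=19/2; μ^(2)=3; μ^(3)=-10; μ^(4)=-23

((0, 2, 2, 0); (0, 2, 2, 2); (0, 0, 0, 1); (2, 0, 0, 0))


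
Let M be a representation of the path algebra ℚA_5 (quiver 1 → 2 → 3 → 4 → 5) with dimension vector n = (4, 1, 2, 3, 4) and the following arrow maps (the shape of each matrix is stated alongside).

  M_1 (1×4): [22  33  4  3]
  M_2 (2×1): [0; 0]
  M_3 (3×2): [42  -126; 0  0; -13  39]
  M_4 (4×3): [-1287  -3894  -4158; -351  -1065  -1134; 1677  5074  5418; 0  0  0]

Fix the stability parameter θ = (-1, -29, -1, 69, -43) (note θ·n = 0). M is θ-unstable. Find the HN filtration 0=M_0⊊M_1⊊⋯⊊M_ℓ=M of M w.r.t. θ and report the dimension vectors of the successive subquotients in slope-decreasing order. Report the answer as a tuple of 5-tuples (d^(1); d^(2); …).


Barcode: M ≅ I[1,1]^3, I[1,2], I[3,3], I[3,4], I[4,5]^2, I[5,5]^2. HN layers by μ_θ (5 steps, strictly decreasing):
  μ^(1)=69; μ^(2)=13; μ^(3)=-1; μ^(4)=-15; μ^(5)=-43

((0, 0, 0, 1, 0); (0, 0, 0, 2, 2); (3, 0, 2, 0, 0); (1, 1, 0, 0, 0); (0, 0, 0, 0, 2))


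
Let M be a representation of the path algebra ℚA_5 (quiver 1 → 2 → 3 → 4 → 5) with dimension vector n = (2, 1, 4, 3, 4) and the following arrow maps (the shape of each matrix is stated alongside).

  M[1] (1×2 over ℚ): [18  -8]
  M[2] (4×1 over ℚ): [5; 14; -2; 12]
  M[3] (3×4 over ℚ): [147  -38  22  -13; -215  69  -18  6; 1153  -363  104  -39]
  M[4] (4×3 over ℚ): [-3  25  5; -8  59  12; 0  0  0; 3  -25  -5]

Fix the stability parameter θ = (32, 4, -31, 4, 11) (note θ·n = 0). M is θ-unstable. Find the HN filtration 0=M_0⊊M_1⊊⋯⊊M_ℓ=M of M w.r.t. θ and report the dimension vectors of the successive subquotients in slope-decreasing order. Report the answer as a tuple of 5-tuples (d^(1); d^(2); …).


Interval decomposition of M: I[1,1], I[1,5], I[3,3], I[3,4], I[3,5], I[5,5]^2.
HN type (ℓ=5): μ^(1)=32; μ^(2)=11; μ^(3)=4; μ^(4)=5/3; μ^(5)=-31

((1, 0, 0, 0, 0); (0, 0, 0, 0, 4); (0, 0, 0, 3, 0); (1, 1, 1, 0, 0); (0, 0, 3, 0, 0))


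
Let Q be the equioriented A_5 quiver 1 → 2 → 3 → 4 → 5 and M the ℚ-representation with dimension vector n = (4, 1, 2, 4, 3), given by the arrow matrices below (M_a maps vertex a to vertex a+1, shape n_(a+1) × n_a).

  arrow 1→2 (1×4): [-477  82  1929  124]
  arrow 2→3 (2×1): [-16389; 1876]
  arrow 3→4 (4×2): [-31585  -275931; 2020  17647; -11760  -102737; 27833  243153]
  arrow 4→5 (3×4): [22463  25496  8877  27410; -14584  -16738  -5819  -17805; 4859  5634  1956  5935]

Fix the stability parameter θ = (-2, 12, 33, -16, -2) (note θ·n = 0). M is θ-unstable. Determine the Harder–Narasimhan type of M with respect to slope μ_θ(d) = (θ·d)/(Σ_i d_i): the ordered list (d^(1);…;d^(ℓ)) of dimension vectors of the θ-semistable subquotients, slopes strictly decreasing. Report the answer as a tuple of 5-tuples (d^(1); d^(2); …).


Via rank(M_{q-1}∘⋯∘M_p): M ≅ I[1,1]^3, I[1,5], I[3,4], I[4,5]^2.
μ_θ-semistable layers: μ^(1)=17/2; μ^(2)=27/4; μ^(3)=-2; μ^(4)=-16

((0, 0, 1, 1, 0); (0, 1, 1, 1, 1); (4, 0, 0, 0, 2); (0, 0, 0, 2, 0))


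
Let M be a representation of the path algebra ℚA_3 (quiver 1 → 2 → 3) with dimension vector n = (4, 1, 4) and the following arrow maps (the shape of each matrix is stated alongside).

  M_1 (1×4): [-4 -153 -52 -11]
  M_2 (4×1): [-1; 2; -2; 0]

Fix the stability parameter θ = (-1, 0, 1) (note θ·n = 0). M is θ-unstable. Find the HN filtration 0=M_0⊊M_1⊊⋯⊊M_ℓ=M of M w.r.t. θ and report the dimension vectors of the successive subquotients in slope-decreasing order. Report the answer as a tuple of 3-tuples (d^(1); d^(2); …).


Via rank(M_{q-1}∘⋯∘M_p): M ≅ I[1,1]^3, I[1,3], I[3,3]^3.
μ_θ-semistable layers: μ^(1)=1; μ^(2)=0; μ^(3)=-1

((0, 0, 4); (0, 1, 0); (4, 0, 0))


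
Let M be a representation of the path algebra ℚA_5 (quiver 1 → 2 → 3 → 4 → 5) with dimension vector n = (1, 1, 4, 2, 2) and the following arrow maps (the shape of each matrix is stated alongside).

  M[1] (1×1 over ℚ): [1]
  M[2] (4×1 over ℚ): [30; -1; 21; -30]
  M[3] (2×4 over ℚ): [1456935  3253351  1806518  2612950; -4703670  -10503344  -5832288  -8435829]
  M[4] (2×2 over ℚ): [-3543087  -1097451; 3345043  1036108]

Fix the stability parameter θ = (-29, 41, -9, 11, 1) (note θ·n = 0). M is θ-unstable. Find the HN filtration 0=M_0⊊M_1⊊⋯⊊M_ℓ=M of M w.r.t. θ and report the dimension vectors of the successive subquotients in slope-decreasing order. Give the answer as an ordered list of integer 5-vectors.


Interval decomposition of M: I[1,5], I[3,3]^2, I[3,5].
HN type (ℓ=4): μ^(1)=11; μ^(2)=6; μ^(3)=-9; μ^(4)=-29

((0, 1, 1, 1, 1); (0, 0, 0, 1, 1); (0, 0, 3, 0, 0); (1, 0, 0, 0, 0))


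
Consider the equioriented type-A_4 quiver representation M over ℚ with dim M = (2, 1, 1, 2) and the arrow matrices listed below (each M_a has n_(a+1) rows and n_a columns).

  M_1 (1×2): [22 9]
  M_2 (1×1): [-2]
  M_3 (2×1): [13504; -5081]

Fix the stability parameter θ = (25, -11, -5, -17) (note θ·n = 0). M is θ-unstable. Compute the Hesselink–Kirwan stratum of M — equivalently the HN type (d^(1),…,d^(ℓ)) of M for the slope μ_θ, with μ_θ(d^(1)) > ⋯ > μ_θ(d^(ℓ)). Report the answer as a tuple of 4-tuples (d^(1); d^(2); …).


Barcode: M ≅ I[1,1], I[1,4], I[4,4]. HN layers by μ_θ (3 steps, strictly decreasing):
  μ^(1)=25; μ^(2)=-2; μ^(3)=-17

((1, 0, 0, 0); (1, 1, 1, 1); (0, 0, 0, 1))


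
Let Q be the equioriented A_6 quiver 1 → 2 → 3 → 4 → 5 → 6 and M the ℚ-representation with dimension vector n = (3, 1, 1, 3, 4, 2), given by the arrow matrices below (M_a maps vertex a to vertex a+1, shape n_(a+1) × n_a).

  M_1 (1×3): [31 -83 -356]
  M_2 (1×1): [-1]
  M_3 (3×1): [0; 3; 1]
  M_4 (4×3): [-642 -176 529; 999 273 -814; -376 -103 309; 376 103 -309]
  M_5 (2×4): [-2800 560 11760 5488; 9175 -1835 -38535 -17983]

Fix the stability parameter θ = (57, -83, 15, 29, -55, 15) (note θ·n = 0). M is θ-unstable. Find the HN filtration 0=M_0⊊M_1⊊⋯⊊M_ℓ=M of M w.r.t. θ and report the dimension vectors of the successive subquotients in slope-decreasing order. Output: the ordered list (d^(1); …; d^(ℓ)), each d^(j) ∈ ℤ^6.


Barcode: M ≅ I[1,1]^2, I[1,5], I[4,5], I[4,6], I[5,5], I[6,6]. HN layers by μ_θ (5 steps, strictly decreasing):
  μ^(1)=57; μ^(2)=15; μ^(3)=-11/3; μ^(4)=-13; μ^(5)=-55

((2, 0, 0, 0, 0, 0); (0, 0, 0, 0, 0, 2); (0, 0, 1, 1, 1, 0); (1, 1, 0, 2, 2, 0); (0, 0, 0, 0, 1, 0))


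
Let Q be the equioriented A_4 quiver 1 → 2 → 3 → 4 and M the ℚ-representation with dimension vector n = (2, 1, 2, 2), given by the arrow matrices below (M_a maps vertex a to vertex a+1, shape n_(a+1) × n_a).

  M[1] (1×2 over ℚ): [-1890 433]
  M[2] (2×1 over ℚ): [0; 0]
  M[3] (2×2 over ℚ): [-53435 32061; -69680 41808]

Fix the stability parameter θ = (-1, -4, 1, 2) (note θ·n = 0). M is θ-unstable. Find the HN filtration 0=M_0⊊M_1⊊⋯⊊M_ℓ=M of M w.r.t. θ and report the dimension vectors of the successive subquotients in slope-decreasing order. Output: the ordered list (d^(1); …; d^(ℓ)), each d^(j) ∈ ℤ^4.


Via rank(M_{q-1}∘⋯∘M_p): M ≅ I[1,1], I[1,2], I[3,3], I[3,4], I[4,4].
μ_θ-semistable layers: μ^(1)=2; μ^(2)=1; μ^(3)=-1; μ^(4)=-5/2

((0, 0, 0, 2); (0, 0, 2, 0); (1, 0, 0, 0); (1, 1, 0, 0))


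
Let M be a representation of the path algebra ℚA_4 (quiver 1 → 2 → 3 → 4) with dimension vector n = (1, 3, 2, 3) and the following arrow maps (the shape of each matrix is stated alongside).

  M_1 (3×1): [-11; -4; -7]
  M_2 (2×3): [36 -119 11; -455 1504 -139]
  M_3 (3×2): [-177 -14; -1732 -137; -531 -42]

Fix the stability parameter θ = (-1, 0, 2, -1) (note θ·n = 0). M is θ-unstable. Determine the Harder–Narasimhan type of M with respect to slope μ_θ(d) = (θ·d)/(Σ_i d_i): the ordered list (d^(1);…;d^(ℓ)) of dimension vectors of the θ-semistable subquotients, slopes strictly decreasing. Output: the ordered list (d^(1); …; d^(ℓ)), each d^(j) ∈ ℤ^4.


Barcode: M ≅ I[1,4], I[2,2], I[2,4], I[4,4]. HN layers by μ_θ (3 steps, strictly decreasing):
  μ^(1)=1/2; μ^(2)=0; μ^(3)=-1

((0, 0, 2, 2); (0, 3, 0, 0); (1, 0, 0, 1))


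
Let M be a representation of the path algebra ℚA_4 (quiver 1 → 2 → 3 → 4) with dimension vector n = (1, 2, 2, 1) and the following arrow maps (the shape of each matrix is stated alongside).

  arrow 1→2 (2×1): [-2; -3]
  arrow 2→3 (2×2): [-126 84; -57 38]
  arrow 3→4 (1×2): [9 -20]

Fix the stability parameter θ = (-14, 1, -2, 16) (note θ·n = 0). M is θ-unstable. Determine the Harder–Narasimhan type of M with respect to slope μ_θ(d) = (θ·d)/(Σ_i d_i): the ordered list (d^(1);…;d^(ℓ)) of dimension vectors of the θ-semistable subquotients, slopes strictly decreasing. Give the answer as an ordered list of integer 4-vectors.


Via rank(M_{q-1}∘⋯∘M_p): M ≅ I[1,2], I[2,4], I[3,3].
μ_θ-semistable layers: μ^(1)=16; μ^(2)=1; μ^(3)=-1/2; μ^(4)=-2; μ^(5)=-14

((0, 0, 0, 1); (0, 1, 0, 0); (0, 1, 1, 0); (0, 0, 1, 0); (1, 0, 0, 0))


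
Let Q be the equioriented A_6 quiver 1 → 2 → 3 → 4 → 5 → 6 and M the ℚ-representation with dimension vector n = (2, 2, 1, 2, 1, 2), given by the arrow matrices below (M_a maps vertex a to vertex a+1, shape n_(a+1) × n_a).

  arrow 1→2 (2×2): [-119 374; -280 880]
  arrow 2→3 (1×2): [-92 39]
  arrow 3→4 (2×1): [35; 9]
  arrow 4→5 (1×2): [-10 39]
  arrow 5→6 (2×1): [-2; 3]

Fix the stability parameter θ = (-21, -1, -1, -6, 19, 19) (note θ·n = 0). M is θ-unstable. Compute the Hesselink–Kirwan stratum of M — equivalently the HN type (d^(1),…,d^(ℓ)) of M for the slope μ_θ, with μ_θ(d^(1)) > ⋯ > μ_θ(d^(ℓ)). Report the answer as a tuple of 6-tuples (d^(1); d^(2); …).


Via rank(M_{q-1}∘⋯∘M_p): M ≅ I[1,1], I[1,6], I[2,2], I[4,4], I[6,6].
μ_θ-semistable layers: μ^(1)=19; μ^(2)=-1; μ^(3)=-8/3; μ^(4)=-6; μ^(5)=-21

((0, 0, 0, 0, 1, 2); (0, 1, 0, 0, 0, 0); (0, 1, 1, 1, 0, 0); (0, 0, 0, 1, 0, 0); (2, 0, 0, 0, 0, 0))


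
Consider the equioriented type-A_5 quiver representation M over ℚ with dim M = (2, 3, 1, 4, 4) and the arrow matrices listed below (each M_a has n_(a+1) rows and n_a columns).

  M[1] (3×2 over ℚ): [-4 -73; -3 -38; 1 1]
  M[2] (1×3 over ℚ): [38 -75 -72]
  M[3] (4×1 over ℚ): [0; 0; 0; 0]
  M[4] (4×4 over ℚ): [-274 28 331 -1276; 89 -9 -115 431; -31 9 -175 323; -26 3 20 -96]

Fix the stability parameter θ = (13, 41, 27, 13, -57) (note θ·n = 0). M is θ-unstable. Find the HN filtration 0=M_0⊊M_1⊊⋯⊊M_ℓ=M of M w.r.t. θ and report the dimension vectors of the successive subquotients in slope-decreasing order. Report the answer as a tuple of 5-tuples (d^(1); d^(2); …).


Via rank(M_{q-1}∘⋯∘M_p): M ≅ I[1,2], I[1,3], I[2,2], I[4,4], I[4,5]^3, I[5,5].
μ_θ-semistable layers: μ^(1)=41; μ^(2)=34; μ^(3)=13; μ^(4)=-22; μ^(5)=-57

((0, 2, 0, 0, 0); (0, 1, 1, 0, 0); (2, 0, 0, 1, 0); (0, 0, 0, 3, 3); (0, 0, 0, 0, 1))


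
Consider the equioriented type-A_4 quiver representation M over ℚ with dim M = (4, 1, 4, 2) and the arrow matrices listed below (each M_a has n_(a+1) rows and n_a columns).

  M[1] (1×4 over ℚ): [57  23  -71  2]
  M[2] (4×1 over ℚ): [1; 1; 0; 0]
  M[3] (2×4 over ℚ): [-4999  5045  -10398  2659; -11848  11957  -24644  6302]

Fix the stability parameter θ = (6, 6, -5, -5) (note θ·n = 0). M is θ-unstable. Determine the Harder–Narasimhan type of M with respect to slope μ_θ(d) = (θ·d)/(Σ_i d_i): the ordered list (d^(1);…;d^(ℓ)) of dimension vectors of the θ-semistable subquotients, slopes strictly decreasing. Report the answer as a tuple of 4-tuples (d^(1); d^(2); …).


Via rank(M_{q-1}∘⋯∘M_p): M ≅ I[1,1]^3, I[1,4], I[3,3]^2, I[3,4].
μ_θ-semistable layers: μ^(1)=6; μ^(2)=1/2; μ^(3)=-5

((3, 0, 0, 0); (1, 1, 1, 1); (0, 0, 3, 1))


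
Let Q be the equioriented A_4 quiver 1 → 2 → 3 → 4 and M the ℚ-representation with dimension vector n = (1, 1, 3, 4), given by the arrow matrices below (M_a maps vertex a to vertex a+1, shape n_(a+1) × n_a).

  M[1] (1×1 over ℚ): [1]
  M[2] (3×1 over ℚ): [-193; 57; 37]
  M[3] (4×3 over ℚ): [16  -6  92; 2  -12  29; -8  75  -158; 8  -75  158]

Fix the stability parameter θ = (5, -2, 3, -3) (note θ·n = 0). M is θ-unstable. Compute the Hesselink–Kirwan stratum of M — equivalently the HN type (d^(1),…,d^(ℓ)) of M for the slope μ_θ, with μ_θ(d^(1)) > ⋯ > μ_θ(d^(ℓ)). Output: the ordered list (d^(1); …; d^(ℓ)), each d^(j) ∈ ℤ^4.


Barcode: M ≅ I[1,4], I[3,3], I[3,4], I[4,4]^2. HN layers by μ_θ (4 steps, strictly decreasing):
  μ^(1)=3; μ^(2)=3/4; μ^(3)=0; μ^(4)=-3

((0, 0, 1, 0); (1, 1, 1, 1); (0, 0, 1, 1); (0, 0, 0, 2))


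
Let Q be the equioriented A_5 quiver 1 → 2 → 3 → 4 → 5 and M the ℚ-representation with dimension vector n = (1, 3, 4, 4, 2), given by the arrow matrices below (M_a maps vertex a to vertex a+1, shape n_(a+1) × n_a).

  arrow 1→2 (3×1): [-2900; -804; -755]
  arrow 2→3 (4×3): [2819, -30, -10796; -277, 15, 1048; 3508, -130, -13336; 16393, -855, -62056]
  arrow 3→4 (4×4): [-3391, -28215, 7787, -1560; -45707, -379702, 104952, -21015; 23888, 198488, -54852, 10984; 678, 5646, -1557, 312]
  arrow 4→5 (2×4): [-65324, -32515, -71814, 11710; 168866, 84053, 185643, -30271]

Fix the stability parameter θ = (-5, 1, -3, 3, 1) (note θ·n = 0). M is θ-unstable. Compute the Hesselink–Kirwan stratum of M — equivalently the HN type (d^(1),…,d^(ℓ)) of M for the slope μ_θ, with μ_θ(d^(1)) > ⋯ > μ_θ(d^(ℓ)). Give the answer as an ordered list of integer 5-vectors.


Via rank(M_{q-1}∘⋯∘M_p): M ≅ I[1,2], I[2,3], I[2,5], I[3,4], I[3,5], I[4,4].
μ_θ-semistable layers: μ^(1)=3; μ^(2)=2; μ^(3)=1; μ^(4)=-1; μ^(5)=-3; μ^(6)=-5

((0, 0, 0, 2, 0); (0, 0, 0, 2, 2); (0, 1, 0, 0, 0); (0, 2, 2, 0, 0); (0, 0, 2, 0, 0); (1, 0, 0, 0, 0))


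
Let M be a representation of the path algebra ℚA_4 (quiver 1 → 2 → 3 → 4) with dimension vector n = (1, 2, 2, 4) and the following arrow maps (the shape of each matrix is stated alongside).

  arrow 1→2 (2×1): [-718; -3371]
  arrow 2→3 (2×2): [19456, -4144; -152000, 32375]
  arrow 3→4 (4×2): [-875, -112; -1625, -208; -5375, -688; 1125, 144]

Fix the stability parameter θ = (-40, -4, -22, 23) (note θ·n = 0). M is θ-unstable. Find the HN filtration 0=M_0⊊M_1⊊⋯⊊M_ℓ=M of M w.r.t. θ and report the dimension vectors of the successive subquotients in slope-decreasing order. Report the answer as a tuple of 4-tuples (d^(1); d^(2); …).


Interval decomposition of M: I[1,3], I[2,2], I[3,4], I[4,4]^3.
HN type (ℓ=5): μ^(1)=23; μ^(2)=-4; μ^(3)=-13; μ^(4)=-22; μ^(5)=-40

((0, 0, 0, 4); (0, 1, 0, 0); (0, 1, 1, 0); (0, 0, 1, 0); (1, 0, 0, 0))
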